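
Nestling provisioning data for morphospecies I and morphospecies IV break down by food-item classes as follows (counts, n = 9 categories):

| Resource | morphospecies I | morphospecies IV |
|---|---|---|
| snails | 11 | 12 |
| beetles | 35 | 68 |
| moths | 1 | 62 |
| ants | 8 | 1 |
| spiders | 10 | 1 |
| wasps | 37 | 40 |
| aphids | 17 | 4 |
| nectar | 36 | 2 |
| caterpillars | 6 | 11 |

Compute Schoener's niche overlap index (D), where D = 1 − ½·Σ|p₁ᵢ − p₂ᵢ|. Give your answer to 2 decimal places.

Proportions for morphospecies I (n=161): 11/161=0.0683, 35/161=0.2174, 1/161=0.0062, 8/161=0.0497, 10/161=0.0621, 37/161=0.2298, 17/161=0.1056, 36/161=0.2236, 6/161=0.0373
Proportions for morphospecies IV (n=201): 12/201=0.0597, 68/201=0.3383, 62/201=0.3085, 1/201=0.0050, 1/201=0.0050, 40/201=0.1990, 4/201=0.0199, 2/201=0.0100, 11/201=0.0547
Σ|p₁ᵢ − p₂ᵢ| = 0.0086 + 0.1209 + 0.3023 + 0.0447 + 0.0571 + 0.0308 + 0.0857 + 0.2136 + 0.0174 = 0.8811
D = 1 − ½ × 0.8811 = 1 − 0.44055 = 0.55945

0.56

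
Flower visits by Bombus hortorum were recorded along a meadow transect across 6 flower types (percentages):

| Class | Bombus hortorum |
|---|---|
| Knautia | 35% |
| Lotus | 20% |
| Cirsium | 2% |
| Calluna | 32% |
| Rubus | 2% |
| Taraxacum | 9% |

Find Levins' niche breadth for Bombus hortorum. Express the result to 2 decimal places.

Convert percentages to proportions (divide by 100).
Σpᵢ² = 0.35² + 0.20² + 0.02² + 0.32² + 0.02² + 0.09² = 0.1225 + 0.0400 + 0.0004 + 0.1024 + 0.0004 + 0.0081 = 0.2738
B = 1 / 0.2738 = 3.6523

3.65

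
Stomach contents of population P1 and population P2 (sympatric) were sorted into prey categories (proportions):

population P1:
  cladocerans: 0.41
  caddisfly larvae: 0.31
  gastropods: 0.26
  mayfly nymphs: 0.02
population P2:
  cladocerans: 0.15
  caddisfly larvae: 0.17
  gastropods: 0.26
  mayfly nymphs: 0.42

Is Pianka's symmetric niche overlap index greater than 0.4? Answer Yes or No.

Yes

Σ p₁ᵢp₂ᵢ = 0.0615 + 0.0527 + 0.0676 + 0.0084 = 0.1902
Σp_1ᵢ² = 0.41² + 0.31² + 0.26² + 0.02² = 0.1681 + 0.0961 + 0.0676 + 0.0004 = 0.3322
Σp_2ᵢ² = 0.15² + 0.17² + 0.26² + 0.42² = 0.0225 + 0.0289 + 0.0676 + 0.1764 = 0.2954
O = 0.1902 / √(0.3322 × 0.2954) = 0.1902 / 0.31326 = 0.6072
O = 0.6072 > 0.4 → Yes.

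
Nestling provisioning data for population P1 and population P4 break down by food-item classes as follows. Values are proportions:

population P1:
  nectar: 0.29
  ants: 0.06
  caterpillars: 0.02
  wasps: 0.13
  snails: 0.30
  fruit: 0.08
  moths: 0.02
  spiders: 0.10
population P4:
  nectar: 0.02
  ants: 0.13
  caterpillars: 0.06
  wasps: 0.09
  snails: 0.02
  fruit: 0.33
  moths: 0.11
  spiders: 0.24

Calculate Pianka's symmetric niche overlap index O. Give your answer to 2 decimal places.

Σ p₁ᵢp₂ᵢ = 0.0058 + 0.0078 + 0.0012 + 0.0117 + 0.0060 + 0.0264 + 0.0022 + 0.0240 = 0.0851
Σp_1ᵢ² = 0.29² + 0.06² + 0.02² + 0.13² + 0.30² + 0.08² + 0.02² + 0.10² = 0.0841 + 0.0036 + 0.0004 + 0.0169 + 0.0900 + 0.0064 + 0.0004 + 0.0100 = 0.2118
Σp_2ᵢ² = 0.02² + 0.13² + 0.06² + 0.09² + 0.02² + 0.33² + 0.11² + 0.24² = 0.0004 + 0.0169 + 0.0036 + 0.0081 + 0.0004 + 0.1089 + 0.0121 + 0.0576 = 0.2080
O = 0.0851 / √(0.2118 × 0.2080) = 0.0851 / 0.20989 = 0.4055

0.41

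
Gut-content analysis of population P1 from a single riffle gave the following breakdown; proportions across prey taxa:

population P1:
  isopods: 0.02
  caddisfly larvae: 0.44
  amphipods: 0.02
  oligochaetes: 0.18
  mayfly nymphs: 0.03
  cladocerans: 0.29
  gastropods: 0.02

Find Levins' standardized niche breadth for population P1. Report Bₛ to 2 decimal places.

Σpᵢ² = 0.02² + 0.44² + 0.02² + 0.18² + 0.03² + 0.29² + 0.02² = 0.0004 + 0.1936 + 0.0004 + 0.0324 + 0.0009 + 0.0841 + 0.0004 = 0.3122
B = 1 / 0.3122 = 3.2031
Bₛ = (B − 1)/(n − 1) = (3.2031 − 1)/(7 − 1) = 2.2031/6 = 0.3672

0.37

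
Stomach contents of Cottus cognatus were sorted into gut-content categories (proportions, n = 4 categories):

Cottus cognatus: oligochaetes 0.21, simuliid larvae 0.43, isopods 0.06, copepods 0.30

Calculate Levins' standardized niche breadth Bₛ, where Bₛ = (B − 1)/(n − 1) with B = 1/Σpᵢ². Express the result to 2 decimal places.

Σpᵢ² = 0.21² + 0.43² + 0.06² + 0.30² = 0.0441 + 0.1849 + 0.0036 + 0.0900 = 0.3226
B = 1 / 0.3226 = 3.0998
Bₛ = (B − 1)/(n − 1) = (3.0998 − 1)/(4 − 1) = 2.0998/3 = 0.6999

0.70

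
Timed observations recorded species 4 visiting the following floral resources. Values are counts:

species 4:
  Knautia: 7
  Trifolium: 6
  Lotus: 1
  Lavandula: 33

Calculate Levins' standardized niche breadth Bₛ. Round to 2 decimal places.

Proportions for species 4 (n=47): 7/47=0.1489, 6/47=0.1277, 1/47=0.0213, 33/47=0.7021
Σpᵢ² = 0.1489² + 0.1277² + 0.0213² + 0.7021² = 0.022171 + 0.016307 + 0.000454 + 0.492944 = 0.531876
B = 1 / 0.531876 = 1.8801
Bₛ = (B − 1)/(n − 1) = (1.8801 − 1)/(4 − 1) = 0.8801/3 = 0.2934

0.29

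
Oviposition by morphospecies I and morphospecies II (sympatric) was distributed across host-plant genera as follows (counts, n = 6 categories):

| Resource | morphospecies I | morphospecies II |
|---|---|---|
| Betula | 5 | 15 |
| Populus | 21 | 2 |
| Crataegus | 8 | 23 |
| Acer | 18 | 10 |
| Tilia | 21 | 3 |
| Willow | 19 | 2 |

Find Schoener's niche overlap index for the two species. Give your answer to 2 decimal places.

0.45

Proportions for morphospecies I (n=92): 5/92=0.0543, 21/92=0.2283, 8/92=0.0870, 18/92=0.1957, 21/92=0.2283, 19/92=0.2065
Proportions for morphospecies II (n=55): 15/55=0.2727, 2/55=0.0364, 23/55=0.4182, 10/55=0.1818, 3/55=0.0545, 2/55=0.0364
Σ|p₁ᵢ − p₂ᵢ| = 0.2184 + 0.1919 + 0.3312 + 0.0139 + 0.1738 + 0.1701 = 1.0993
D = 1 − ½ × 1.0993 = 1 − 0.54965 = 0.45035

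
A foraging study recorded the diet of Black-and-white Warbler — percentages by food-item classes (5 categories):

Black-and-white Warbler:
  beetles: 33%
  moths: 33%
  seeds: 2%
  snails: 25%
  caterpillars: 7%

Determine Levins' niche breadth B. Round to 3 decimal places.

3.501

Convert percentages to proportions (divide by 100).
Σpᵢ² = 0.33² + 0.33² + 0.02² + 0.25² + 0.07² = 0.1089 + 0.1089 + 0.0004 + 0.0625 + 0.0049 = 0.2856
B = 1 / 0.2856 = 3.50140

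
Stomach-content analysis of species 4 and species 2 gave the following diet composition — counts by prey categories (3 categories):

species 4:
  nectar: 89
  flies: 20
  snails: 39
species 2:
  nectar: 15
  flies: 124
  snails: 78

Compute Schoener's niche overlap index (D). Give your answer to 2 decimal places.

0.47

Proportions for species 4 (n=148): 89/148=0.6014, 20/148=0.1351, 39/148=0.2635
Proportions for species 2 (n=217): 15/217=0.0691, 124/217=0.5714, 78/217=0.3594
Σ|p₁ᵢ − p₂ᵢ| = 0.5323 + 0.4363 + 0.0959 = 1.0645
D = 1 − ½ × 1.0645 = 1 − 0.53225 = 0.46775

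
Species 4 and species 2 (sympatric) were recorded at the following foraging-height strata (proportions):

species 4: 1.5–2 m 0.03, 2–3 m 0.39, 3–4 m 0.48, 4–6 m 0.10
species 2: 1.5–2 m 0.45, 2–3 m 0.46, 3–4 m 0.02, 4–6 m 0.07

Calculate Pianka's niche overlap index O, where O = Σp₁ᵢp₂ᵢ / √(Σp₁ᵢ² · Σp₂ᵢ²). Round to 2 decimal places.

Σ p₁ᵢp₂ᵢ = 0.0135 + 0.1794 + 0.0096 + 0.0070 = 0.2095
Σp_1ᵢ² = 0.03² + 0.39² + 0.48² + 0.10² = 0.0009 + 0.1521 + 0.2304 + 0.0100 = 0.3934
Σp_2ᵢ² = 0.45² + 0.46² + 0.02² + 0.07² = 0.2025 + 0.2116 + 0.0004 + 0.0049 = 0.4194
O = 0.2095 / √(0.3934 × 0.4194) = 0.2095 / 0.40619 = 0.5158

0.52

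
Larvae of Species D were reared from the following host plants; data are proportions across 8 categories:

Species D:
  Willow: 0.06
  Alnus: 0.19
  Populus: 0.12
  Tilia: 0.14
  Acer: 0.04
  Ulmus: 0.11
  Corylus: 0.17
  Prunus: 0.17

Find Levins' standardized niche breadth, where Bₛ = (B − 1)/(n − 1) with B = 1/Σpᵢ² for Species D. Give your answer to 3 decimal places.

Σpᵢ² = 0.06² + 0.19² + 0.12² + 0.14² + 0.04² + 0.11² + 0.17² + 0.17² = 0.0036 + 0.0361 + 0.0144 + 0.0196 + 0.0016 + 0.0121 + 0.0289 + 0.0289 = 0.1452
B = 1 / 0.1452 = 6.88705
Bₛ = (B − 1)/(n − 1) = (6.88705 − 1)/(8 − 1) = 5.88705/7 = 0.84101

0.841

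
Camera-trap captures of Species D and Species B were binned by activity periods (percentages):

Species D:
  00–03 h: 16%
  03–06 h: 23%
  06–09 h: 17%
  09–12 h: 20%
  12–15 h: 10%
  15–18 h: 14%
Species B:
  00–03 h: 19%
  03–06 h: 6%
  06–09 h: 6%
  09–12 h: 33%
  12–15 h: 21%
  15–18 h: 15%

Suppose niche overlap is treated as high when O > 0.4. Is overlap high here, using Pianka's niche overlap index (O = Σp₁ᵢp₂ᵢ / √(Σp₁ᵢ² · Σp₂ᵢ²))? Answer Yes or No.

Yes

Convert percentages to proportions (divide by 100).
Σ p₁ᵢp₂ᵢ = 0.0304 + 0.0138 + 0.0102 + 0.0660 + 0.0210 + 0.0210 = 0.1624
Σp_1ᵢ² = 0.16² + 0.23² + 0.17² + 0.20² + 0.10² + 0.14² = 0.0256 + 0.0529 + 0.0289 + 0.0400 + 0.0100 + 0.0196 = 0.1770
Σp_2ᵢ² = 0.19² + 0.06² + 0.06² + 0.33² + 0.21² + 0.15² = 0.0361 + 0.0036 + 0.0036 + 0.1089 + 0.0441 + 0.0225 = 0.2188
O = 0.1624 / √(0.1770 × 0.2188) = 0.1624 / 0.19679 = 0.8252
O = 0.8252 > 0.4 → Yes.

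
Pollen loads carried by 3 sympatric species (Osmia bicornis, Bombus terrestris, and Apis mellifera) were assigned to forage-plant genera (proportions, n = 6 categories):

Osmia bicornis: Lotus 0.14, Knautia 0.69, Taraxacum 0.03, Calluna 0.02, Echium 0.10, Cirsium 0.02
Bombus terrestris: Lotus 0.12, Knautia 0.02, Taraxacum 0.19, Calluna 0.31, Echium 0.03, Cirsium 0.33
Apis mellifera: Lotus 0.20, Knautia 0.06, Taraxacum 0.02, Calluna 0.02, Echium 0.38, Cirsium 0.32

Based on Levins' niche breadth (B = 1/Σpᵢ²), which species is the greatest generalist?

Σp_bicoᵢ² = 0.14² + 0.69² + 0.03² + 0.02² + 0.10² + 0.02² = 0.0196 + 0.4761 + 0.0009 + 0.0004 + 0.0100 + 0.0004 = 0.5074
B_bico = 1 / 0.5074 = 1.9708
Σp_terrᵢ² = 0.12² + 0.02² + 0.19² + 0.31² + 0.03² + 0.33² = 0.0144 + 0.0004 + 0.0361 + 0.0961 + 0.0009 + 0.1089 = 0.2568
B_terr = 1 / 0.2568 = 3.8941
Σp_mellᵢ² = 0.20² + 0.06² + 0.02² + 0.02² + 0.38² + 0.32² = 0.0400 + 0.0036 + 0.0004 + 0.0004 + 0.1444 + 0.1024 = 0.2912
B_mell = 1 / 0.2912 = 3.4341
Highest B → broadest niche (most generalist): Bombus terrestris (B = 3.89).

Bombus terrestris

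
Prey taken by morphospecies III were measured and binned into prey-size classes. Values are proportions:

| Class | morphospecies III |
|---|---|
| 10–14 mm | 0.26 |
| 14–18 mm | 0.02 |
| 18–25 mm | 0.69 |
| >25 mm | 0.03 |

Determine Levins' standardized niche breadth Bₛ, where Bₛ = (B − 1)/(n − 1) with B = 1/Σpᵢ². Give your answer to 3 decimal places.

Σpᵢ² = 0.26² + 0.02² + 0.69² + 0.03² = 0.0676 + 0.0004 + 0.4761 + 0.0009 = 0.5450
B = 1 / 0.5450 = 1.83486
Bₛ = (B − 1)/(n − 1) = (1.83486 − 1)/(4 − 1) = 0.83486/3 = 0.27829

0.278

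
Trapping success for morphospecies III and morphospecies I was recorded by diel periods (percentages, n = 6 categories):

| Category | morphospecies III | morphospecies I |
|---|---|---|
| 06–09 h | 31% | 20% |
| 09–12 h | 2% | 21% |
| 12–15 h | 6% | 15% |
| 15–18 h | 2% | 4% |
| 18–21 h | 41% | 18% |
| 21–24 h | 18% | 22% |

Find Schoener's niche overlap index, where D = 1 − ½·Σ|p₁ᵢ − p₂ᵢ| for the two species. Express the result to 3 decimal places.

Convert percentages to proportions (divide by 100).
Σ|p₁ᵢ − p₂ᵢ| = 0.11 + 0.19 + 0.09 + 0.02 + 0.23 + 0.04 = 0.68
D = 1 − ½ × 0.68 = 1 − 0.340 = 0.66000

0.660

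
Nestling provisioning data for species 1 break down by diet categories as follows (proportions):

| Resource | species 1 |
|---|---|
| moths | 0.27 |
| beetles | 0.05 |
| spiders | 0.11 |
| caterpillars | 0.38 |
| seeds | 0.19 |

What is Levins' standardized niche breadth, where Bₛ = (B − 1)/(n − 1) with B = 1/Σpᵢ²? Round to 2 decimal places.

Σpᵢ² = 0.27² + 0.05² + 0.11² + 0.38² + 0.19² = 0.0729 + 0.0025 + 0.0121 + 0.1444 + 0.0361 = 0.2680
B = 1 / 0.2680 = 3.7313
Bₛ = (B − 1)/(n − 1) = (3.7313 − 1)/(5 − 1) = 2.7313/4 = 0.6828

0.68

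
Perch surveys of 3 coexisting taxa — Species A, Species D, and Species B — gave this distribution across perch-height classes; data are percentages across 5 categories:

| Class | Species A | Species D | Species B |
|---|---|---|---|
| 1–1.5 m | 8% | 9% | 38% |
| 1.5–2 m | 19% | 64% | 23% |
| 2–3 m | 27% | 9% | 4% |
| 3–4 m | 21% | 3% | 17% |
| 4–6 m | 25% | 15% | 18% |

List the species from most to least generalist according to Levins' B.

Convert percentages to proportions (divide by 100).
Σp_Aᵢ² = 0.08² + 0.19² + 0.27² + 0.21² + 0.25² = 0.0064 + 0.0361 + 0.0729 + 0.0441 + 0.0625 = 0.2220
B_A = 1 / 0.2220 = 4.5045
Σp_Dᵢ² = 0.09² + 0.64² + 0.09² + 0.03² + 0.15² = 0.0081 + 0.4096 + 0.0081 + 0.0009 + 0.0225 = 0.4492
B_D = 1 / 0.4492 = 2.2262
Σp_Bᵢ² = 0.38² + 0.23² + 0.04² + 0.17² + 0.18² = 0.1444 + 0.0529 + 0.0016 + 0.0289 + 0.0324 = 0.2602
B_B = 1 / 0.2602 = 3.8432
Ranking by B (broadest → narrowest): Species A (4.50) > Species B (3.84) > Species D (2.23)

Species A > Species B > Species D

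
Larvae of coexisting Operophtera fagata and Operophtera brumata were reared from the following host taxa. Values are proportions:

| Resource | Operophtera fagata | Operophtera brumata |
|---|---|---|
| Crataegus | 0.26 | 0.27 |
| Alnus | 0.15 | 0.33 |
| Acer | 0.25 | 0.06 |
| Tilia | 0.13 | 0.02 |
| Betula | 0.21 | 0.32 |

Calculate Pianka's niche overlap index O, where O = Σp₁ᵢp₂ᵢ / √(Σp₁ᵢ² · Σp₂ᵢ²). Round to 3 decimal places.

0.824

Σ p₁ᵢp₂ᵢ = 0.0702 + 0.0495 + 0.0150 + 0.0026 + 0.0672 = 0.2045
Σp_1ᵢ² = 0.26² + 0.15² + 0.25² + 0.13² + 0.21² = 0.0676 + 0.0225 + 0.0625 + 0.0169 + 0.0441 = 0.2136
Σp_2ᵢ² = 0.27² + 0.33² + 0.06² + 0.02² + 0.32² = 0.0729 + 0.1089 + 0.0036 + 0.0004 + 0.1024 = 0.2882
O = 0.2045 / √(0.2136 × 0.2882) = 0.2045 / 0.248112 = 0.82422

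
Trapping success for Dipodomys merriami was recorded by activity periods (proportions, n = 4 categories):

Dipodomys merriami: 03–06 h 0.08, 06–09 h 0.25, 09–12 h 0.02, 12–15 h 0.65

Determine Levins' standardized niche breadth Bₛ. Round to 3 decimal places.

Σpᵢ² = 0.08² + 0.25² + 0.02² + 0.65² = 0.0064 + 0.0625 + 0.0004 + 0.4225 = 0.4918
B = 1 / 0.4918 = 2.03335
Bₛ = (B − 1)/(n − 1) = (2.03335 − 1)/(4 − 1) = 1.03335/3 = 0.34445

0.344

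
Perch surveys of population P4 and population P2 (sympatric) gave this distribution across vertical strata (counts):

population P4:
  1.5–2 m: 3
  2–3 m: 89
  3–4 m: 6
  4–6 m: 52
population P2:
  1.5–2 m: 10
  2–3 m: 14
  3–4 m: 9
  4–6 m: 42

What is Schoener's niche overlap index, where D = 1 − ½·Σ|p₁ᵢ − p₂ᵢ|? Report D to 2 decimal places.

0.59

Proportions for population P4 (n=150): 3/150=0.0200, 89/150=0.5933, 6/150=0.0400, 52/150=0.3467
Proportions for population P2 (n=75): 10/75=0.1333, 14/75=0.1867, 9/75=0.1200, 42/75=0.5600
Σ|p₁ᵢ − p₂ᵢ| = 0.1133 + 0.4066 + 0.0800 + 0.2133 = 0.8132
D = 1 − ½ × 0.8132 = 1 − 0.40660 = 0.59340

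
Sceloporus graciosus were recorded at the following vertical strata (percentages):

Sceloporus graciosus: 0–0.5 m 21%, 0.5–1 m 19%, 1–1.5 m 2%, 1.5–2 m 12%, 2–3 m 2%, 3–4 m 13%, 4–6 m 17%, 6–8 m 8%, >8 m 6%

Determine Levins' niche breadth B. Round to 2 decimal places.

6.61

Convert percentages to proportions (divide by 100).
Σpᵢ² = 0.21² + 0.19² + 0.02² + 0.12² + 0.02² + 0.13² + 0.17² + 0.08² + 0.06² = 0.0441 + 0.0361 + 0.0004 + 0.0144 + 0.0004 + 0.0169 + 0.0289 + 0.0064 + 0.0036 = 0.1512
B = 1 / 0.1512 = 6.6138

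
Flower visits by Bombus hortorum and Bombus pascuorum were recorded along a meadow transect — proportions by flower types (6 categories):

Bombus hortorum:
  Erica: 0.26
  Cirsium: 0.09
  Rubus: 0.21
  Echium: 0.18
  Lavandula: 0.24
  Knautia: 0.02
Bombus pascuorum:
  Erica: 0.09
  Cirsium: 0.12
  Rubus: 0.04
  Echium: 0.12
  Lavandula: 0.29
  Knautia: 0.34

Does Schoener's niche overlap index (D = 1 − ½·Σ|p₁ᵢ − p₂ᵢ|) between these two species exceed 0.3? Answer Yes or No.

Σ|p₁ᵢ − p₂ᵢ| = 0.17 + 0.03 + 0.17 + 0.06 + 0.05 + 0.32 = 0.80
D = 1 − ½ × 0.80 = 1 − 0.400 = 0.6000
D = 0.6000 > 0.3 → Yes.

Yes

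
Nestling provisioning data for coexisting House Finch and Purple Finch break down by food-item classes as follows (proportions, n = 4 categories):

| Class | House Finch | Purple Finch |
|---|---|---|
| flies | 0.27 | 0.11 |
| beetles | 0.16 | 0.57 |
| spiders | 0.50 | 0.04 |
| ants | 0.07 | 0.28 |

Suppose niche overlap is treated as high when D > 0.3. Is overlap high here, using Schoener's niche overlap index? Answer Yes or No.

Σ|p₁ᵢ − p₂ᵢ| = 0.16 + 0.41 + 0.46 + 0.21 = 1.24
D = 1 − ½ × 1.24 = 1 − 0.620 = 0.3800
D = 0.3800 > 0.3 → Yes.

Yes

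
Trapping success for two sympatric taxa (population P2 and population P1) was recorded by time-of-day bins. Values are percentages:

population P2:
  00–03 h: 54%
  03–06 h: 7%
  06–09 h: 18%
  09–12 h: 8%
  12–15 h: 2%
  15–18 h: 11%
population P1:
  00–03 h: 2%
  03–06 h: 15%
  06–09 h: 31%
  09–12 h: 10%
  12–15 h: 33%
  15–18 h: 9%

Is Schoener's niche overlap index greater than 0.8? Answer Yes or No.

No

Convert percentages to proportions (divide by 100).
Σ|p₁ᵢ − p₂ᵢ| = 0.52 + 0.08 + 0.13 + 0.02 + 0.31 + 0.02 = 1.08
D = 1 − ½ × 1.08 = 1 − 0.540 = 0.4600
D = 0.4600 < 0.8 → No.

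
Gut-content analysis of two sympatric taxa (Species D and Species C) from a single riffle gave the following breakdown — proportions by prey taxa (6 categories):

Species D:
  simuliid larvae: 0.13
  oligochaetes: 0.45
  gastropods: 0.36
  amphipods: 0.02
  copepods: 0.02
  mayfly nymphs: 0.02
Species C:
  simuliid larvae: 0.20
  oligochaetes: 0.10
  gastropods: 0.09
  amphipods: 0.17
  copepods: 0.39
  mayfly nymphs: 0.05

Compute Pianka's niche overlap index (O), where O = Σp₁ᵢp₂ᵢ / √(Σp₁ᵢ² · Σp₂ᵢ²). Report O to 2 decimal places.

Σ p₁ᵢp₂ᵢ = 0.0260 + 0.0450 + 0.0324 + 0.0034 + 0.0078 + 0.0010 = 0.1156
Σp_1ᵢ² = 0.13² + 0.45² + 0.36² + 0.02² + 0.02² + 0.02² = 0.0169 + 0.2025 + 0.1296 + 0.0004 + 0.0004 + 0.0004 = 0.3502
Σp_2ᵢ² = 0.20² + 0.10² + 0.09² + 0.17² + 0.39² + 0.05² = 0.0400 + 0.0100 + 0.0081 + 0.0289 + 0.1521 + 0.0025 = 0.2416
O = 0.1156 / √(0.3502 × 0.2416) = 0.1156 / 0.29088 = 0.3974

0.40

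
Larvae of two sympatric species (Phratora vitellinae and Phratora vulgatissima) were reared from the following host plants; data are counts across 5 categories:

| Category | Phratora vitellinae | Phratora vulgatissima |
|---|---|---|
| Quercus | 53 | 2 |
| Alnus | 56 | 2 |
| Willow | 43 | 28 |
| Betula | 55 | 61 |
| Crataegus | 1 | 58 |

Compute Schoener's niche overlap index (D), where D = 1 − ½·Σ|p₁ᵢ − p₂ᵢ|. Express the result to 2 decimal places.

0.48

Proportions for Phratora vitellinae (n=208): 53/208=0.2548, 56/208=0.2692, 43/208=0.2067, 55/208=0.2644, 1/208=0.0048
Proportions for Phratora vulgatissima (n=151): 2/151=0.0132, 2/151=0.0132, 28/151=0.1854, 61/151=0.4040, 58/151=0.3841
Σ|p₁ᵢ − p₂ᵢ| = 0.2416 + 0.2560 + 0.0213 + 0.1396 + 0.3793 = 1.0378
D = 1 − ½ × 1.0378 = 1 − 0.51890 = 0.48110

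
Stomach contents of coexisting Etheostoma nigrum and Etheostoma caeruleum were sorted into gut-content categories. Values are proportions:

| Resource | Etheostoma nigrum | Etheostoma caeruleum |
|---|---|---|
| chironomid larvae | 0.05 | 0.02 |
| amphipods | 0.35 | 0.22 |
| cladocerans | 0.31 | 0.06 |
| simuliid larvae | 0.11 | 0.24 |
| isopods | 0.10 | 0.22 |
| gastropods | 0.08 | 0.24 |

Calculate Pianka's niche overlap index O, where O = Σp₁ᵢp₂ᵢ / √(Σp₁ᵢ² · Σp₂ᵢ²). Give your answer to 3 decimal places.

0.707

Σ p₁ᵢp₂ᵢ = 0.0010 + 0.0770 + 0.0186 + 0.0264 + 0.0220 + 0.0192 = 0.1642
Σp_1ᵢ² = 0.05² + 0.35² + 0.31² + 0.11² + 0.10² + 0.08² = 0.0025 + 0.1225 + 0.0961 + 0.0121 + 0.0100 + 0.0064 = 0.2496
Σp_2ᵢ² = 0.02² + 0.22² + 0.06² + 0.24² + 0.22² + 0.24² = 0.0004 + 0.0484 + 0.0036 + 0.0576 + 0.0484 + 0.0576 = 0.2160
O = 0.1642 / √(0.2496 × 0.2160) = 0.1642 / 0.232193 = 0.70717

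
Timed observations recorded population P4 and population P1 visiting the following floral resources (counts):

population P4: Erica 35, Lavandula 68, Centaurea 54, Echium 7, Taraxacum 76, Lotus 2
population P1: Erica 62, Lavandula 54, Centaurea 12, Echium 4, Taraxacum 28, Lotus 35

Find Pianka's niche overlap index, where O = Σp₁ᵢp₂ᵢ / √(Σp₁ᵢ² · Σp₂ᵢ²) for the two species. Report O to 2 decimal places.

0.76

Proportions for population P4 (n=242): 35/242=0.1446, 68/242=0.2810, 54/242=0.2231, 7/242=0.0289, 76/242=0.3140, 2/242=0.0083
Proportions for population P1 (n=195): 62/195=0.3179, 54/195=0.2769, 12/195=0.0615, 4/195=0.0205, 28/195=0.1436, 35/195=0.1795
Σ p₁ᵢp₂ᵢ = 0.045968 + 0.077809 + 0.013721 + 0.000592 + 0.045090 + 0.001490 = 0.184670
Σp_1ᵢ² = 0.1446² + 0.2810² + 0.2231² + 0.0289² + 0.3140² + 0.0083² = 0.020909 + 0.078961 + 0.049774 + 0.000835 + 0.098596 + 0.000069 = 0.249144
Σp_2ᵢ² = 0.3179² + 0.2769² + 0.0615² + 0.0205² + 0.1436² + 0.1795² = 0.101060 + 0.076674 + 0.003782 + 0.000420 + 0.020621 + 0.032220 = 0.234777
O = 0.184670 / √(0.249144 × 0.234777) = 0.184670 / 0.2418538 = 0.7636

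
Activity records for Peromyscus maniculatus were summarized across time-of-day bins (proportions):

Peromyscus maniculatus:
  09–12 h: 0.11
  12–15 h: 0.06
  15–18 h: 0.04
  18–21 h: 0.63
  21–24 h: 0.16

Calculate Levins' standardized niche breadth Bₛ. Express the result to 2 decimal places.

Σpᵢ² = 0.11² + 0.06² + 0.04² + 0.63² + 0.16² = 0.0121 + 0.0036 + 0.0016 + 0.3969 + 0.0256 = 0.4398
B = 1 / 0.4398 = 2.2738
Bₛ = (B − 1)/(n − 1) = (2.2738 − 1)/(5 − 1) = 1.2738/4 = 0.3185

0.32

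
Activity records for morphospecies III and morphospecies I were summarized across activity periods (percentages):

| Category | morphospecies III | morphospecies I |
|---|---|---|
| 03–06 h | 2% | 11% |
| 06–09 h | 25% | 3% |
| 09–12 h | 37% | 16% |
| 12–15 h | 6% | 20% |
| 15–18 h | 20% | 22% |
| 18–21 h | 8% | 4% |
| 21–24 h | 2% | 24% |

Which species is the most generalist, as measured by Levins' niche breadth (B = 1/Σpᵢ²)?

Convert percentages to proportions (divide by 100).
Σp_IIIᵢ² = 0.02² + 0.25² + 0.37² + 0.06² + 0.20² + 0.08² + 0.02² = 0.0004 + 0.0625 + 0.1369 + 0.0036 + 0.0400 + 0.0064 + 0.0004 = 0.2502
B_III = 1 / 0.2502 = 3.9968
Σp_Iᵢ² = 0.11² + 0.03² + 0.16² + 0.20² + 0.22² + 0.04² + 0.24² = 0.0121 + 0.0009 + 0.0256 + 0.0400 + 0.0484 + 0.0016 + 0.0576 = 0.1862
B_I = 1 / 0.1862 = 5.3706
Highest B → broadest niche (most generalist): morphospecies I (B = 5.37).

morphospecies I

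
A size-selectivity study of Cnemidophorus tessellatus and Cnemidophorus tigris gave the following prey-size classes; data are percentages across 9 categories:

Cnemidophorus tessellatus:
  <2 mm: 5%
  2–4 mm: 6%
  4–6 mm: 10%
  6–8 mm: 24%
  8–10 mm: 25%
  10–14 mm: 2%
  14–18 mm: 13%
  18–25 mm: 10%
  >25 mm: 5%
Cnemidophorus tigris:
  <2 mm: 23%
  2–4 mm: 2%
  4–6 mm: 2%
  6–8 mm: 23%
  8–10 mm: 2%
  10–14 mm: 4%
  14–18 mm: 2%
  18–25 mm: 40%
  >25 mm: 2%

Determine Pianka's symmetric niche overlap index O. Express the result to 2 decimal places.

0.56

Convert percentages to proportions (divide by 100).
Σ p₁ᵢp₂ᵢ = 0.0115 + 0.0012 + 0.0020 + 0.0552 + 0.0050 + 0.0008 + 0.0026 + 0.0400 + 0.0010 = 0.1193
Σp_1ᵢ² = 0.05² + 0.06² + 0.10² + 0.24² + 0.25² + 0.02² + 0.13² + 0.10² + 0.05² = 0.0025 + 0.0036 + 0.0100 + 0.0576 + 0.0625 + 0.0004 + 0.0169 + 0.0100 + 0.0025 = 0.1660
Σp_2ᵢ² = 0.23² + 0.02² + 0.02² + 0.23² + 0.02² + 0.04² + 0.02² + 0.40² + 0.02² = 0.0529 + 0.0004 + 0.0004 + 0.0529 + 0.0004 + 0.0016 + 0.0004 + 0.1600 + 0.0004 = 0.2694
O = 0.1193 / √(0.1660 × 0.2694) = 0.1193 / 0.21147 = 0.5641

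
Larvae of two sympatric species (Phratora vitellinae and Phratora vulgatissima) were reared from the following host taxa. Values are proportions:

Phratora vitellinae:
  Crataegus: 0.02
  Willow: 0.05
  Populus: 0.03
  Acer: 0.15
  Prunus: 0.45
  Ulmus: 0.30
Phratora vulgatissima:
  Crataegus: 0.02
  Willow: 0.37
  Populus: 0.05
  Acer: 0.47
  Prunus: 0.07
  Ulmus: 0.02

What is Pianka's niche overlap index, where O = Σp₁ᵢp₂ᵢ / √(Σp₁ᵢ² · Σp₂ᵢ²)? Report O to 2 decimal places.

Σ p₁ᵢp₂ᵢ = 0.0004 + 0.0185 + 0.0015 + 0.0705 + 0.0315 + 0.0060 = 0.1284
Σp_1ᵢ² = 0.02² + 0.05² + 0.03² + 0.15² + 0.45² + 0.30² = 0.0004 + 0.0025 + 0.0009 + 0.0225 + 0.2025 + 0.0900 = 0.3188
Σp_2ᵢ² = 0.02² + 0.37² + 0.05² + 0.47² + 0.07² + 0.02² = 0.0004 + 0.1369 + 0.0025 + 0.2209 + 0.0049 + 0.0004 = 0.3660
O = 0.1284 / √(0.3188 × 0.3660) = 0.1284 / 0.34159 = 0.3759

0.38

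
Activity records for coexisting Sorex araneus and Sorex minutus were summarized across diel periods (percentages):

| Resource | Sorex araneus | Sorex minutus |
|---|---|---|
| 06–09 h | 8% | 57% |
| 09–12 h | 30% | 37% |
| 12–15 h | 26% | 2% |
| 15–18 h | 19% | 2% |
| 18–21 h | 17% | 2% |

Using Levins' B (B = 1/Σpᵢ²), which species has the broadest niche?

Convert percentages to proportions (divide by 100).
Σp_aranᵢ² = 0.08² + 0.30² + 0.26² + 0.19² + 0.17² = 0.0064 + 0.0900 + 0.0676 + 0.0361 + 0.0289 = 0.2290
B_aran = 1 / 0.2290 = 4.3668
Σp_minuᵢ² = 0.57² + 0.37² + 0.02² + 0.02² + 0.02² = 0.3249 + 0.1369 + 0.0004 + 0.0004 + 0.0004 = 0.4630
B_minu = 1 / 0.4630 = 2.1598
Highest B → broadest niche (most generalist): Sorex araneus (B = 4.37).

Sorex araneus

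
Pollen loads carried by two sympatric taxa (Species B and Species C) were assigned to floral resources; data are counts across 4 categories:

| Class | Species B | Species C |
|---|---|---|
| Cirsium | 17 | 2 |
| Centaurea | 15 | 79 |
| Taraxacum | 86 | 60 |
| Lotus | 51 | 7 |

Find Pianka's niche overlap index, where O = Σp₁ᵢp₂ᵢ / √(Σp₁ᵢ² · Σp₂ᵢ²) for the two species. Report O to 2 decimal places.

0.66

Proportions for Species B (n=169): 17/169=0.1006, 15/169=0.0888, 86/169=0.5089, 51/169=0.3018
Proportions for Species C (n=148): 2/148=0.0135, 79/148=0.5338, 60/148=0.4054, 7/148=0.0473
Σ p₁ᵢp₂ᵢ = 0.001358 + 0.047401 + 0.206308 + 0.014275 = 0.269342
Σp_1ᵢ² = 0.1006² + 0.0888² + 0.5089² + 0.3018² = 0.010120 + 0.007885 + 0.258979 + 0.091083 = 0.368067
Σp_2ᵢ² = 0.0135² + 0.5338² + 0.4054² + 0.0473² = 0.000182 + 0.284942 + 0.164349 + 0.002237 = 0.451710
O = 0.269342 / √(0.368067 × 0.451710) = 0.269342 / 0.4077494 = 0.6606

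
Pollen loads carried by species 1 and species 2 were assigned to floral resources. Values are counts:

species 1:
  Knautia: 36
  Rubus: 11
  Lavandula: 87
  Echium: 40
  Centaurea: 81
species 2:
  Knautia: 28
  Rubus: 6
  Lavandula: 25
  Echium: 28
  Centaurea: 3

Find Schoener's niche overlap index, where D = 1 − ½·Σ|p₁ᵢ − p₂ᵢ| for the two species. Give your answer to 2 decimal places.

0.65

Proportions for species 1 (n=255): 36/255=0.1412, 11/255=0.0431, 87/255=0.3412, 40/255=0.1569, 81/255=0.3176
Proportions for species 2 (n=90): 28/90=0.3111, 6/90=0.0667, 25/90=0.2778, 28/90=0.3111, 3/90=0.0333
Σ|p₁ᵢ − p₂ᵢ| = 0.1699 + 0.0236 + 0.0634 + 0.1542 + 0.2843 = 0.6954
D = 1 − ½ × 0.6954 = 1 − 0.34770 = 0.65230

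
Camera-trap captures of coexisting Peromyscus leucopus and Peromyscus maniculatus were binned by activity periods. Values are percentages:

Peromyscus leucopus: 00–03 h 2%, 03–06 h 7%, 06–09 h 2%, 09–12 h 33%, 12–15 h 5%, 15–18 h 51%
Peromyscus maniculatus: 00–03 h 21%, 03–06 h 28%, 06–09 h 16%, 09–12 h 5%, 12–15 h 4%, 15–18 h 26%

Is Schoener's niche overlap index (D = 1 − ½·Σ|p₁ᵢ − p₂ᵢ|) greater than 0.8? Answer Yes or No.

Convert percentages to proportions (divide by 100).
Σ|p₁ᵢ − p₂ᵢ| = 0.19 + 0.21 + 0.14 + 0.28 + 0.01 + 0.25 = 1.08
D = 1 − ½ × 1.08 = 1 − 0.540 = 0.4600
D = 0.4600 < 0.8 → No.

No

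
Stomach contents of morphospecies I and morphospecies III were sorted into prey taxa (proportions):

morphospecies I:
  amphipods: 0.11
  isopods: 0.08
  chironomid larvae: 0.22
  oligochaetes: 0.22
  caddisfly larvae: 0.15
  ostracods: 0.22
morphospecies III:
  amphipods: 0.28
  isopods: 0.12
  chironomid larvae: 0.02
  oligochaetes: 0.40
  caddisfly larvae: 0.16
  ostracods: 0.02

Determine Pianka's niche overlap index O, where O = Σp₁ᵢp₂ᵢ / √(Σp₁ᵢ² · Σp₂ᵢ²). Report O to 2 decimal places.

Σ p₁ᵢp₂ᵢ = 0.0308 + 0.0096 + 0.0044 + 0.0880 + 0.0240 + 0.0044 = 0.1612
Σp_1ᵢ² = 0.11² + 0.08² + 0.22² + 0.22² + 0.15² + 0.22² = 0.0121 + 0.0064 + 0.0484 + 0.0484 + 0.0225 + 0.0484 = 0.1862
Σp_2ᵢ² = 0.28² + 0.12² + 0.02² + 0.40² + 0.16² + 0.02² = 0.0784 + 0.0144 + 0.0004 + 0.1600 + 0.0256 + 0.0004 = 0.2792
O = 0.1612 / √(0.1862 × 0.2792) = 0.1612 / 0.22801 = 0.7070

0.71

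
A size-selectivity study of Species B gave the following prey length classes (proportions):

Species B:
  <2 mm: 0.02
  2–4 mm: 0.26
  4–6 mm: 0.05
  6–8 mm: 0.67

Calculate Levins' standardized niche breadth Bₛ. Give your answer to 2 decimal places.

0.31

Σpᵢ² = 0.02² + 0.26² + 0.05² + 0.67² = 0.0004 + 0.0676 + 0.0025 + 0.4489 = 0.5194
B = 1 / 0.5194 = 1.9253
Bₛ = (B − 1)/(n − 1) = (1.9253 − 1)/(4 − 1) = 0.9253/3 = 0.3084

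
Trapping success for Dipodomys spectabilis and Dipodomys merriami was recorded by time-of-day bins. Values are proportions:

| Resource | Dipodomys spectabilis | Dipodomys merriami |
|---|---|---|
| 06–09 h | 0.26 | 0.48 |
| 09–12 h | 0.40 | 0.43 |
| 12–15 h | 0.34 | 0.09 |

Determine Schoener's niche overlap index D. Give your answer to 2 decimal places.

Σ|p₁ᵢ − p₂ᵢ| = 0.22 + 0.03 + 0.25 = 0.50
D = 1 − ½ × 0.50 = 1 − 0.250 = 0.7500

0.75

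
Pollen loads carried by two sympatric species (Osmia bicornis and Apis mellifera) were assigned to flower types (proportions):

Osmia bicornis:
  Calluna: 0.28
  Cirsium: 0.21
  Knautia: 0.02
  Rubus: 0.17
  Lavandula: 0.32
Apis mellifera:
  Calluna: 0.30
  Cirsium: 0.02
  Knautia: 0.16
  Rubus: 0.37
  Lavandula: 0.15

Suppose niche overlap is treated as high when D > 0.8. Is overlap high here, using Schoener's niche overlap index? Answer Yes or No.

No

Σ|p₁ᵢ − p₂ᵢ| = 0.02 + 0.19 + 0.14 + 0.20 + 0.17 = 0.72
D = 1 − ½ × 0.72 = 1 − 0.360 = 0.6400
D = 0.6400 < 0.8 → No.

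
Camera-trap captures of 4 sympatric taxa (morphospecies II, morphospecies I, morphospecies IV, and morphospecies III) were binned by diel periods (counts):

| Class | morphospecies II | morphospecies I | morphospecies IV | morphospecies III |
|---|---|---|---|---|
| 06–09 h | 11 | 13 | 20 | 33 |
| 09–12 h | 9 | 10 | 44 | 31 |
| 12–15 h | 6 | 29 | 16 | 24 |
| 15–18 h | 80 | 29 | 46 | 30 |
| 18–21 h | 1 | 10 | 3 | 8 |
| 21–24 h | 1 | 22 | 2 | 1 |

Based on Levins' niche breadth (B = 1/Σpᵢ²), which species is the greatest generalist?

Proportions for morphospecies II (n=108): 11/108=0.1019, 9/108=0.0833, 6/108=0.0556, 80/108=0.7407, 1/108=0.0093, 1/108=0.0093
Proportions for morphospecies I (n=113): 13/113=0.1150, 10/113=0.0885, 29/113=0.2566, 29/113=0.2566, 10/113=0.0885, 22/113=0.1947
Proportions for morphospecies IV (n=131): 20/131=0.1527, 44/131=0.3359, 16/131=0.1221, 46/131=0.3511, 3/131=0.0229, 2/131=0.0153
Proportions for morphospecies III (n=127): 33/127=0.2598, 31/127=0.2441, 24/127=0.1890, 30/127=0.2362, 8/127=0.0630, 1/127=0.0079
Σp_IIᵢ² = 0.1019² + 0.0833² + 0.0556² + 0.7407² + 0.0093² + 0.0093² = 0.010384 + 0.006939 + 0.003091 + 0.548636 + 0.000086 + 0.000086 = 0.569222
B_II = 1 / 0.569222 = 1.7568
Σp_Iᵢ² = 0.1150² + 0.0885² + 0.2566² + 0.2566² + 0.0885² + 0.1947² = 0.013225 + 0.007832 + 0.065844 + 0.065844 + 0.007832 + 0.037908 = 0.198485
B_I = 1 / 0.198485 = 5.0382
Σp_IVᵢ² = 0.1527² + 0.3359² + 0.1221² + 0.3511² + 0.0229² + 0.0153² = 0.023317 + 0.112829 + 0.014908 + 0.123271 + 0.000524 + 0.000234 = 0.275083
B_IV = 1 / 0.275083 = 3.6353
Σp_IIIᵢ² = 0.2598² + 0.2441² + 0.1890² + 0.2362² + 0.0630² + 0.0079² = 0.067496 + 0.059585 + 0.035721 + 0.055790 + 0.003969 + 0.000062 = 0.222623
B_III = 1 / 0.222623 = 4.4919
Highest B → broadest niche (most generalist): morphospecies I (B = 5.04).

morphospecies I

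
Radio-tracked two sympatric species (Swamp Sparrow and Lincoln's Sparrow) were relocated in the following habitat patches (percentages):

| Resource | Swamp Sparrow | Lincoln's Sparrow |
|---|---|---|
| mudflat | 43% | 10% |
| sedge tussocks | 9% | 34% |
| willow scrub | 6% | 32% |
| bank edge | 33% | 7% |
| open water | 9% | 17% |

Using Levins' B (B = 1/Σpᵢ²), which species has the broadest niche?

Convert percentages to proportions (divide by 100).
Σp_Swamᵢ² = 0.43² + 0.09² + 0.06² + 0.33² + 0.09² = 0.1849 + 0.0081 + 0.0036 + 0.1089 + 0.0081 = 0.3136
B_Swam = 1 / 0.3136 = 3.1888
Σp_Lincᵢ² = 0.10² + 0.34² + 0.32² + 0.07² + 0.17² = 0.0100 + 0.1156 + 0.1024 + 0.0049 + 0.0289 = 0.2618
B_Linc = 1 / 0.2618 = 3.8197
Highest B → broadest niche (most generalist): Lincoln's Sparrow (B = 3.82).

Lincoln's Sparrow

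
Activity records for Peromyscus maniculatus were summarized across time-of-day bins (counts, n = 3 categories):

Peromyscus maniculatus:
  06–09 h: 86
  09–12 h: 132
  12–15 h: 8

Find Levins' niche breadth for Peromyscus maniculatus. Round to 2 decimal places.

2.05

Proportions for Peromyscus maniculatus (n=226): 86/226=0.3805, 132/226=0.5841, 8/226=0.0354
Σpᵢ² = 0.3805² + 0.5841² + 0.0354² = 0.144780 + 0.341173 + 0.001253 = 0.487206
B = 1 / 0.487206 = 2.0525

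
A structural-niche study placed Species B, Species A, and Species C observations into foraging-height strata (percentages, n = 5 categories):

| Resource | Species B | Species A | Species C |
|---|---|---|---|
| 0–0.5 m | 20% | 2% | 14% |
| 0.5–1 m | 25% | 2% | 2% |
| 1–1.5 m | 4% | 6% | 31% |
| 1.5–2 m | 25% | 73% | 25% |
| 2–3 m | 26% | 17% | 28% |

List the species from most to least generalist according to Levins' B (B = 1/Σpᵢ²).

Species B > Species C > Species A

Convert percentages to proportions (divide by 100).
Σp_Bᵢ² = 0.20² + 0.25² + 0.04² + 0.25² + 0.26² = 0.0400 + 0.0625 + 0.0016 + 0.0625 + 0.0676 = 0.2342
B_B = 1 / 0.2342 = 4.2699
Σp_Aᵢ² = 0.02² + 0.02² + 0.06² + 0.73² + 0.17² = 0.0004 + 0.0004 + 0.0036 + 0.5329 + 0.0289 = 0.5662
B_A = 1 / 0.5662 = 1.7662
Σp_Cᵢ² = 0.14² + 0.02² + 0.31² + 0.25² + 0.28² = 0.0196 + 0.0004 + 0.0961 + 0.0625 + 0.0784 = 0.2570
B_C = 1 / 0.2570 = 3.8911
Ranking by B (broadest → narrowest): Species B (4.27) > Species C (3.89) > Species A (1.77)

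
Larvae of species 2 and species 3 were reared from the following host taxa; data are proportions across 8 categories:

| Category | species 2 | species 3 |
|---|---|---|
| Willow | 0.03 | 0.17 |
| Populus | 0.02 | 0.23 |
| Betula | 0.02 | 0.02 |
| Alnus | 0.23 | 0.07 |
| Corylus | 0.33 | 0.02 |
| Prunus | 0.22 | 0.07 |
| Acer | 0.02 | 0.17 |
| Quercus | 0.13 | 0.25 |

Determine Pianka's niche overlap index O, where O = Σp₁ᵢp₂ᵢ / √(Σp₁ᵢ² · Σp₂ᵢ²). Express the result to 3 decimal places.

Σ p₁ᵢp₂ᵢ = 0.0051 + 0.0046 + 0.0004 + 0.0161 + 0.0066 + 0.0154 + 0.0034 + 0.0325 = 0.0841
Σp_1ᵢ² = 0.03² + 0.02² + 0.02² + 0.23² + 0.33² + 0.22² + 0.02² + 0.13² = 0.0009 + 0.0004 + 0.0004 + 0.0529 + 0.1089 + 0.0484 + 0.0004 + 0.0169 = 0.2292
Σp_2ᵢ² = 0.17² + 0.23² + 0.02² + 0.07² + 0.02² + 0.07² + 0.17² + 0.25² = 0.0289 + 0.0529 + 0.0004 + 0.0049 + 0.0004 + 0.0049 + 0.0289 + 0.0625 = 0.1838
O = 0.0841 / √(0.2292 × 0.1838) = 0.0841 / 0.205249 = 0.40975

0.410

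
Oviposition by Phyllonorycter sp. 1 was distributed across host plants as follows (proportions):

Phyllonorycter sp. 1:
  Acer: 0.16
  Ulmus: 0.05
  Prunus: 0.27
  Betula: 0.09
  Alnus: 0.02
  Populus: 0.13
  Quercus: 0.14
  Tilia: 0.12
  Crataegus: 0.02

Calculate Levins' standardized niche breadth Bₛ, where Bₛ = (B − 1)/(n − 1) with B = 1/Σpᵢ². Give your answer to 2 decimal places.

Σpᵢ² = 0.16² + 0.05² + 0.27² + 0.09² + 0.02² + 0.13² + 0.14² + 0.12² + 0.02² = 0.0256 + 0.0025 + 0.0729 + 0.0081 + 0.0004 + 0.0169 + 0.0196 + 0.0144 + 0.0004 = 0.1608
B = 1 / 0.1608 = 6.2189
Bₛ = (B − 1)/(n − 1) = (6.2189 − 1)/(9 − 1) = 5.2189/8 = 0.6524

0.65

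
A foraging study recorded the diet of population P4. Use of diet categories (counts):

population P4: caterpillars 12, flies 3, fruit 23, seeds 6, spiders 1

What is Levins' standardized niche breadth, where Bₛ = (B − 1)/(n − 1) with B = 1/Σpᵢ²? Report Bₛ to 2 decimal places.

0.45

Proportions for population P4 (n=45): 12/45=0.2667, 3/45=0.0667, 23/45=0.5111, 6/45=0.1333, 1/45=0.0222
Σpᵢ² = 0.2667² + 0.0667² + 0.5111² + 0.1333² + 0.0222² = 0.071129 + 0.004449 + 0.261223 + 0.017769 + 0.000493 = 0.355063
B = 1 / 0.355063 = 2.8164
Bₛ = (B − 1)/(n − 1) = (2.8164 − 1)/(5 − 1) = 1.8164/4 = 0.4541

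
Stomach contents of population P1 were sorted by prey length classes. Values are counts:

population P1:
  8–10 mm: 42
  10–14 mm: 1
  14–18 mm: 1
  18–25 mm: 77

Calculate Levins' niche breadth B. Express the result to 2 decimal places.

1.90

Proportions for population P1 (n=121): 42/121=0.3471, 1/121=0.0083, 1/121=0.0083, 77/121=0.6364
Σpᵢ² = 0.3471² + 0.0083² + 0.0083² + 0.6364² = 0.120478 + 0.000069 + 0.000069 + 0.405005 = 0.525621
B = 1 / 0.525621 = 1.9025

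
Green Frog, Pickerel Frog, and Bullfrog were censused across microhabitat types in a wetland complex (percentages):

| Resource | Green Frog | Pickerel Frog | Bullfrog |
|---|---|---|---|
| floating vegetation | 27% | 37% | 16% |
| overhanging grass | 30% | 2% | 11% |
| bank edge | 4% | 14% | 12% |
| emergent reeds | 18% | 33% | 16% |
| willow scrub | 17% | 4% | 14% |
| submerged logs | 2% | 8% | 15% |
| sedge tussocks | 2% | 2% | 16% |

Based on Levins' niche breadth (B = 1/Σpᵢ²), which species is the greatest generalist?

Bullfrog

Convert percentages to proportions (divide by 100).
Σp_Greeᵢ² = 0.27² + 0.30² + 0.04² + 0.18² + 0.17² + 0.02² + 0.02² = 0.0729 + 0.0900 + 0.0016 + 0.0324 + 0.0289 + 0.0004 + 0.0004 = 0.2266
B_Gree = 1 / 0.2266 = 4.4131
Σp_Pickᵢ² = 0.37² + 0.02² + 0.14² + 0.33² + 0.04² + 0.08² + 0.02² = 0.1369 + 0.0004 + 0.0196 + 0.1089 + 0.0016 + 0.0064 + 0.0004 = 0.2742
B_Pick = 1 / 0.2742 = 3.6470
Σp_Bullᵢ² = 0.16² + 0.11² + 0.12² + 0.16² + 0.14² + 0.15² + 0.16² = 0.0256 + 0.0121 + 0.0144 + 0.0256 + 0.0196 + 0.0225 + 0.0256 = 0.1454
B_Bull = 1 / 0.1454 = 6.8776
Highest B → broadest niche (most generalist): Bullfrog (B = 6.88).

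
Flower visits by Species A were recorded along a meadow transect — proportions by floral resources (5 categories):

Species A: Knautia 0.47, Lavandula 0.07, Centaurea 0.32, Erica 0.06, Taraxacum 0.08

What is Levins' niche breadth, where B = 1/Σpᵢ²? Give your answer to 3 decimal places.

Σpᵢ² = 0.47² + 0.07² + 0.32² + 0.06² + 0.08² = 0.2209 + 0.0049 + 0.1024 + 0.0036 + 0.0064 = 0.3382
B = 1 / 0.3382 = 2.95683

2.957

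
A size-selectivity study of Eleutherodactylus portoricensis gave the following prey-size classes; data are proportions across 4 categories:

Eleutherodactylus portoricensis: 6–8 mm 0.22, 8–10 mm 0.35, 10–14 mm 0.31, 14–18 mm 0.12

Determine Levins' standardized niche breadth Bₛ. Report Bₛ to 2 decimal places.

0.85

Σpᵢ² = 0.22² + 0.35² + 0.31² + 0.12² = 0.0484 + 0.1225 + 0.0961 + 0.0144 = 0.2814
B = 1 / 0.2814 = 3.5537
Bₛ = (B − 1)/(n − 1) = (3.5537 − 1)/(4 − 1) = 2.5537/3 = 0.8512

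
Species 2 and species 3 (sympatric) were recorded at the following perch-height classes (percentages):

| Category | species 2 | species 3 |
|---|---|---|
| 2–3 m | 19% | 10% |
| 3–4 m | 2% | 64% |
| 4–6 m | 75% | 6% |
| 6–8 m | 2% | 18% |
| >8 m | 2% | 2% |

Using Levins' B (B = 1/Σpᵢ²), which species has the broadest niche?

Convert percentages to proportions (divide by 100).
Σp_2ᵢ² = 0.19² + 0.02² + 0.75² + 0.02² + 0.02² = 0.0361 + 0.0004 + 0.5625 + 0.0004 + 0.0004 = 0.5998
B_2 = 1 / 0.5998 = 1.6672
Σp_3ᵢ² = 0.10² + 0.64² + 0.06² + 0.18² + 0.02² = 0.0100 + 0.4096 + 0.0036 + 0.0324 + 0.0004 = 0.4560
B_3 = 1 / 0.4560 = 2.1930
Highest B → broadest niche (most generalist): species 3 (B = 2.19).

species 3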